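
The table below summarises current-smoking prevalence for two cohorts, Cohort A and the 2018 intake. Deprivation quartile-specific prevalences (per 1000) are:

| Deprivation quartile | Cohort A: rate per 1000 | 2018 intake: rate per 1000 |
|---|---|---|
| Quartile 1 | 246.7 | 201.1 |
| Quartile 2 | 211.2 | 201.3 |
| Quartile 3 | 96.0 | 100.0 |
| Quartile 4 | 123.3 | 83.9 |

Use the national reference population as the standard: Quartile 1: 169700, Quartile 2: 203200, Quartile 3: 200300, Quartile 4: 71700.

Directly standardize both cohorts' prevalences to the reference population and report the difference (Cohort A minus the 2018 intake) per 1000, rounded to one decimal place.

Standard total = 644900; weights = 0.2631, 0.3151, 0.3106, 0.1112.
Cohort A: 0.2631×246.7 + 0.3151×211.2 + 0.3106×96.0 + 0.1112×123.3 = 174.9887 per 1000.
The 2018 intake: 0.2631×201.1 + 0.3151×201.3 + 0.3106×100.0 + 0.1112×83.9 = 156.7320 per 1000.
Difference = 174.9887 − 156.7320 = 18.2568.

18.3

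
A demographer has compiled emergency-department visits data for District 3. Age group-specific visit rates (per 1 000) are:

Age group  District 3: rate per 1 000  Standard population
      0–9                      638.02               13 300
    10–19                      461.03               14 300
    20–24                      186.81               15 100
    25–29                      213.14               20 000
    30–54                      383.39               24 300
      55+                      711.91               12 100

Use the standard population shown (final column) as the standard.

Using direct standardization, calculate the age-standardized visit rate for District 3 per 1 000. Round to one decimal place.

Standard total = 99 100; weights = 0.1342, 0.1443, 0.1524, 0.2018, 0.2452, 0.1221.
Standardized rate: 0.1342×638.02 + 0.1443×461.03 + 0.1524×186.81 + 0.2018×213.14 + 0.2452×383.39 + 0.1221×711.91 = 404.5662 per 1 000.

404.6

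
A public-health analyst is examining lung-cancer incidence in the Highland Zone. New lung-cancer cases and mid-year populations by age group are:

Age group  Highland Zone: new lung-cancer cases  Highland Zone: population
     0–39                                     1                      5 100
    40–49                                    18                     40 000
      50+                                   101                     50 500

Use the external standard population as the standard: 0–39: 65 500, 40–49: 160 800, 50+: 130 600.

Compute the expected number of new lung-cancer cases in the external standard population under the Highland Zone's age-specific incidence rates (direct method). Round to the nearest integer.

346

Age-specific rates per 100 000 for the Highland Zone: 19.61, 45.00, 200.00.
Expected new lung-cancer cases = Σ (standard pop × age-specific rate ÷ 100 000)
= 65 500×19.61/100 000 + 160 800×45.00/100 000 + 130 600×200.00/100 000
= 12.84 + 72.36 + 261.20 = 346.40.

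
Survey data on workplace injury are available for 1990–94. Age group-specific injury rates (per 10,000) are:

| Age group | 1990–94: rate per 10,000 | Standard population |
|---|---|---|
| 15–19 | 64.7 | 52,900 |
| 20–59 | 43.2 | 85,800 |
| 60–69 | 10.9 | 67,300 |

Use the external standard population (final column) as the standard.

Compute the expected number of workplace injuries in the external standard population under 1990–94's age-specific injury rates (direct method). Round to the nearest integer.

Expected workplace injuries = Σ (standard pop × age-specific rate ÷ 10,000)
= 52,900×64.7/10,000 + 85,800×43.2/10,000 + 67,300×10.9/10,000
= 342.26 + 370.66 + 73.36 = 786.28.

786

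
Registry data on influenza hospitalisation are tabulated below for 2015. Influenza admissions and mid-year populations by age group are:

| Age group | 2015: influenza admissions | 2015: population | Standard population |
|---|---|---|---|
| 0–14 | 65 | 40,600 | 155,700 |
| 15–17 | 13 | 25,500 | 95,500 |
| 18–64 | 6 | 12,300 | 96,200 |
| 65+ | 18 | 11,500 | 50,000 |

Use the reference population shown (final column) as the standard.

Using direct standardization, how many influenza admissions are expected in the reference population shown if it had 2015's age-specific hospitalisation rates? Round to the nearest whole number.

423

Age-specific rates per 100,000 for 2015: 160.10, 50.98, 48.78, 156.52.
Expected influenza admissions = Σ (standard pop × age-specific rate ÷ 100,000)
= 155,700×160.10/100,000 + 95,500×50.98/100,000 + 96,200×48.78/100,000 + 50,000×156.52/100,000
= 249.27 + 48.69 + 46.93 + 78.26 = 423.15.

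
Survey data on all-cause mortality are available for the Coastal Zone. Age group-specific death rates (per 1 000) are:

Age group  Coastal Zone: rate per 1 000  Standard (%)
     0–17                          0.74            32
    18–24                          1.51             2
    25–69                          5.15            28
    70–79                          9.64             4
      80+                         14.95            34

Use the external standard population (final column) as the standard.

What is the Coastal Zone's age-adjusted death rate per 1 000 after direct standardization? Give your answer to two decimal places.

Standard weights: 0.32, 0.02, 0.28, 0.04, 0.34.
Standardized rate: 0.3200×0.74 + 0.0200×1.51 + 0.2800×5.15 + 0.0400×9.64 + 0.3400×14.95 = 7.1776 per 1 000.

7.18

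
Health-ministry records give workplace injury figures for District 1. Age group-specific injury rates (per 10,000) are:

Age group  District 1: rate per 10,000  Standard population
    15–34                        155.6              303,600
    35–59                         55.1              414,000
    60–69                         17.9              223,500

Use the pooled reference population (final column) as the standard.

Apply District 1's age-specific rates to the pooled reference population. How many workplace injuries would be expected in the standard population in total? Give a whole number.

7405

Expected workplace injuries = Σ (standard pop × age-specific rate ÷ 10,000)
= 303,600×155.6/10,000 + 414,000×55.1/10,000 + 223,500×17.9/10,000
= 4724.02 + 2281.14 + 400.06 = 7405.22.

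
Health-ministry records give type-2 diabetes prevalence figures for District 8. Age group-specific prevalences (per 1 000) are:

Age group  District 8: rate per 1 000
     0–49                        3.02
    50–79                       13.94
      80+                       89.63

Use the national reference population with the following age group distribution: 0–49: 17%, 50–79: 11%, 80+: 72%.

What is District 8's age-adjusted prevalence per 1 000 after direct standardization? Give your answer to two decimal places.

66.58

Standard weights: 0.17, 0.11, 0.72.
Standardized rate: 0.1700×3.02 + 0.1100×13.94 + 0.7200×89.63 = 66.5804 per 1 000.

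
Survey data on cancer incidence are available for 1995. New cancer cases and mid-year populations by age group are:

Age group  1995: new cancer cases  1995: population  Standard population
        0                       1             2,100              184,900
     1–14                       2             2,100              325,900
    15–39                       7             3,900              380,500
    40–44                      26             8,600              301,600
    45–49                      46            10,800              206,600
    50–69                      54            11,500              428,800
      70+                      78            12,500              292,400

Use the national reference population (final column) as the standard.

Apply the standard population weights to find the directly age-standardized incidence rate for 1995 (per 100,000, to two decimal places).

Age-specific rates per 100,000 for 1995: 47.62, 95.24, 179.49, 302.33, 425.93, 469.57, 624.00.
Standard total = 2,120,700; weights = 0.0872, 0.1537, 0.1794, 0.1422, 0.0974, 0.2022, 0.1379.
Standardized rate: 0.0872×47.62 + 0.1537×95.24 + 0.1794×179.49 + 0.1422×302.33 + 0.0974×425.93 + 0.2022×469.57 + 0.1379×624.00 = 316.4628 per 100,000.

316.46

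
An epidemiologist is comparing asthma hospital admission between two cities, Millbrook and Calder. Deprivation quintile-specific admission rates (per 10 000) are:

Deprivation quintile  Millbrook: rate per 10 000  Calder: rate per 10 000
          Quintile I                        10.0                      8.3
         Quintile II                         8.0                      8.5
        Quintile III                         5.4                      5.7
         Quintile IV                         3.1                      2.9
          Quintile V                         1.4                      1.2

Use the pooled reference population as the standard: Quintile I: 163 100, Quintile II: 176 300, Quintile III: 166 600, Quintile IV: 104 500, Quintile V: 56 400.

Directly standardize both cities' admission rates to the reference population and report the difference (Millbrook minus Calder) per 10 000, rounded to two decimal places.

Standard total = 666 900; weights = 0.2446, 0.2644, 0.2498, 0.1567, 0.0846.
Millbrook: 0.2446×10.0 + 0.2644×8.0 + 0.2498×5.4 + 0.1567×3.1 + 0.0846×1.4 = 6.5136 per 10 000.
Calder: 0.2446×8.3 + 0.2644×8.5 + 0.2498×5.7 + 0.1567×2.9 + 0.0846×1.2 = 6.2568 per 10 000.
Difference = 6.5136 − 6.2568 = 0.2569.

0.26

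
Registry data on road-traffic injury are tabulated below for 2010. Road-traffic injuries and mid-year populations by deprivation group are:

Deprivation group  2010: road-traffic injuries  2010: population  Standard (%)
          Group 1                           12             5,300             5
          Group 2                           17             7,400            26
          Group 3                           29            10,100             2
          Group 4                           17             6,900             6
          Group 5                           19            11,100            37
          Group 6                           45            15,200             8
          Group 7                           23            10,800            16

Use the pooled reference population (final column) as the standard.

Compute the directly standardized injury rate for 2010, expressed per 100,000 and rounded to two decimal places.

212.67

Deprivation-specific rates per 100,000 for 2010: 226.42, 229.73, 287.13, 246.38, 171.17, 296.05, 212.96.
Standard weights: 0.05, 0.26, 0.02, 0.06, 0.37, 0.08, 0.16.
Standardized rate: 0.0500×226.42 + 0.2600×229.73 + 0.0200×287.13 + 0.0600×246.38 + 0.3700×171.17 + 0.0800×296.05 + 0.1600×212.96 = 212.6673 per 100,000.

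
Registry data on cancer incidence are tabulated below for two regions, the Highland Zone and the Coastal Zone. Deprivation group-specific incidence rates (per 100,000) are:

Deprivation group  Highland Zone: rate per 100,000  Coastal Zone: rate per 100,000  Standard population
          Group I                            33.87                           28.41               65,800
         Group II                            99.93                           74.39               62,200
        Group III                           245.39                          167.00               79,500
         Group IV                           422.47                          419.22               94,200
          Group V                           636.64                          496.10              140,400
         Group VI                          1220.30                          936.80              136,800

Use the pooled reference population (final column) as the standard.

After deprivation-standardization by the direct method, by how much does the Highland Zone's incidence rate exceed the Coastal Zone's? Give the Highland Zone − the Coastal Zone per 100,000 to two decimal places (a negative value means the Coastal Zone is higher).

115.74

Standard total = 578,900; weights = 0.1137, 0.1074, 0.1373, 0.1627, 0.2425, 0.2363.
The Highland Zone: 0.1137×33.87 + 0.1074×99.93 + 0.1373×245.39 + 0.1627×422.47 + 0.2425×636.64 + 0.2363×1220.30 = 559.8044 per 100,000.
The Coastal Zone: 0.1137×28.41 + 0.1074×74.39 + 0.1373×167.00 + 0.1627×419.22 + 0.2425×496.10 + 0.2363×936.80 = 444.0666 per 100,000.
Difference = 559.8044 − 444.0666 = 115.7378.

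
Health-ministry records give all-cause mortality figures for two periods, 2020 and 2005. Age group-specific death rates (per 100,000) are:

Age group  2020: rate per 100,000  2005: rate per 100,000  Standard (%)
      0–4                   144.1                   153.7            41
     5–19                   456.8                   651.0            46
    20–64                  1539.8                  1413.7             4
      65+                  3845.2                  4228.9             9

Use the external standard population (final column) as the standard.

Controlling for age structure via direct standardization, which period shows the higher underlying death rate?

2005

Standard weights: 0.41, 0.46, 0.04, 0.09.
2020: 0.4100×144.1 + 0.4600×456.8 + 0.0400×1539.8 + 0.0900×3845.2 = 676.8690 per 100,000.
2005: 0.4100×153.7 + 0.4600×651.0 + 0.0400×1413.7 + 0.0900×4228.9 = 799.6260 per 100,000.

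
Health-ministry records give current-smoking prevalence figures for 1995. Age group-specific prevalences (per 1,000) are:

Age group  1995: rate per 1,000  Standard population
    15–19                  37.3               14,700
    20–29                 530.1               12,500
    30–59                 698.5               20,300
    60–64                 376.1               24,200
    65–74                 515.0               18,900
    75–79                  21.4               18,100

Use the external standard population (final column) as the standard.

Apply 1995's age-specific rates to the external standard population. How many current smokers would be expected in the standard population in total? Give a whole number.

40577

Expected current smokers = Σ (standard pop × age-specific rate ÷ 1,000)
= 14,700×37.3/1,000 + 12,500×530.1/1,000 + 20,300×698.5/1,000 + 24,200×376.1/1,000 + 18,900×515.0/1,000 + 18,100×21.4/1,000
= 548.31 + 6626.25 + 14179.55 + 9101.62 + 9733.50 + 387.34 = 40576.57.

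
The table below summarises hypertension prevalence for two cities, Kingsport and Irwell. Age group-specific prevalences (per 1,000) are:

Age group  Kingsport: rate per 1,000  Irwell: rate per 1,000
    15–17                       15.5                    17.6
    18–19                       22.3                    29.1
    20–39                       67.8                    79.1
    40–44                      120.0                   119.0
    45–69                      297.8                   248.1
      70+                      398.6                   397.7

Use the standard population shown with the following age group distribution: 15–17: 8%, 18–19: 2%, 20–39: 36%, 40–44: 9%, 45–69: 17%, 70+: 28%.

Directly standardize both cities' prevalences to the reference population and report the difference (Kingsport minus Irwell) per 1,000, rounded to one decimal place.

Standard weights: 0.08, 0.02, 0.36, 0.09, 0.17, 0.28.
Kingsport: 0.0800×15.5 + 0.0200×22.3 + 0.3600×67.8 + 0.0900×120.0 + 0.1700×297.8 + 0.2800×398.6 = 199.1280 per 1,000.
Irwell: 0.0800×17.6 + 0.0200×29.1 + 0.3600×79.1 + 0.0900×119.0 + 0.1700×248.1 + 0.2800×397.7 = 194.7090 per 1,000.
Difference = 199.1280 − 194.7090 = 4.4190.

4.4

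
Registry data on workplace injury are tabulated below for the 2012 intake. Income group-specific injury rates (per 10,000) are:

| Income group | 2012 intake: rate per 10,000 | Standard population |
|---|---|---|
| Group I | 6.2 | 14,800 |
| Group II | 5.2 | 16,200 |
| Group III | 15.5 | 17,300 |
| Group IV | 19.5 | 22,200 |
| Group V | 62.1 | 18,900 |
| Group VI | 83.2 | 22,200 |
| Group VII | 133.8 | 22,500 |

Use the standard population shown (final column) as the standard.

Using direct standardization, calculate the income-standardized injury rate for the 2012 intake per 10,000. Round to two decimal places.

Standard total = 134,100; weights = 0.1104, 0.1208, 0.1290, 0.1655, 0.1409, 0.1655, 0.1678.
Standardized rate: 0.1104×6.2 + 0.1208×5.2 + 0.1290×15.5 + 0.1655×19.5 + 0.1409×62.1 + 0.1655×83.2 + 0.1678×133.8 = 51.5159 per 10,000.

51.52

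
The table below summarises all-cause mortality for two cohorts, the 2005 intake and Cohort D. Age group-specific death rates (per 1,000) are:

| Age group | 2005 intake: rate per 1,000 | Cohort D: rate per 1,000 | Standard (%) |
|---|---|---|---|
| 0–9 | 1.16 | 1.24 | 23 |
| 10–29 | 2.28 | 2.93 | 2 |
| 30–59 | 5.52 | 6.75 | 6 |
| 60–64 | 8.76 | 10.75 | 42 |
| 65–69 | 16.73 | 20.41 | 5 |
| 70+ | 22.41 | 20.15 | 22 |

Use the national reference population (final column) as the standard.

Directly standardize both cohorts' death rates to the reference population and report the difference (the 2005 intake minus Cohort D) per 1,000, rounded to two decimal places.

-0.63

Standard weights: 0.23, 0.02, 0.06, 0.42, 0.05, 0.22.
The 2005 intake: 0.2300×1.16 + 0.0200×2.28 + 0.0600×5.52 + 0.4200×8.76 + 0.0500×16.73 + 0.2200×22.41 = 10.0895 per 1,000.
Cohort D: 0.2300×1.24 + 0.0200×2.93 + 0.0600×6.75 + 0.4200×10.75 + 0.0500×20.41 + 0.2200×20.15 = 10.7173 per 1,000.
Difference = 10.0895 − 10.7173 = -0.6278.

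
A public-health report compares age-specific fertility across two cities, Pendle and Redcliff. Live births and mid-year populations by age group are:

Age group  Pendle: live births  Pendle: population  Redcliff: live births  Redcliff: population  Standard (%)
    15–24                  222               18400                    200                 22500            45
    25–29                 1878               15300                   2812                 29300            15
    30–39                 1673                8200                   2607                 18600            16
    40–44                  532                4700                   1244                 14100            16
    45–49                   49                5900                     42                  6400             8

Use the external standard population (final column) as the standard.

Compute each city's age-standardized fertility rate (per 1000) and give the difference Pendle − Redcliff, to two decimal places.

Age-specific rates per 1000 for Pendle: 12.065, 122.745, 204.024, 113.191, 8.305.
For Redcliff: 8.889, 95.973, 140.161, 88.227, 6.562.
Standard weights: 0.45, 0.15, 0.16, 0.16, 0.08.
Pendle: 0.4500×12.065 + 0.1500×122.745 + 0.1600×204.024 + 0.1600×113.191 + 0.0800×8.305 = 75.2601 per 1000.
Redcliff: 0.4500×8.889 + 0.1500×95.973 + 0.1600×140.161 + 0.1600×88.227 + 0.0800×6.562 = 55.4630 per 1000.
Difference = 75.2601 − 55.4630 = 19.7970.

19.80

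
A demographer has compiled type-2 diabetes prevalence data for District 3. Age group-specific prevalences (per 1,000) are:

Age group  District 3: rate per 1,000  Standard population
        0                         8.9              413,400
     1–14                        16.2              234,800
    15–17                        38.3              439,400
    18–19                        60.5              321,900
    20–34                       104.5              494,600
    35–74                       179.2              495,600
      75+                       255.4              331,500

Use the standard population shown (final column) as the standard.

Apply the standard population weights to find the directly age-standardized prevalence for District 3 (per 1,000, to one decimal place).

Standard total = 2,731,200; weights = 0.1514, 0.0860, 0.1609, 0.1179, 0.1811, 0.1815, 0.1214.
Standardized rate: 0.1514×8.9 + 0.0860×16.2 + 0.1609×38.3 + 0.1179×60.5 + 0.1811×104.5 + 0.1815×179.2 + 0.1214×255.4 = 98.4729 per 1,000.

98.5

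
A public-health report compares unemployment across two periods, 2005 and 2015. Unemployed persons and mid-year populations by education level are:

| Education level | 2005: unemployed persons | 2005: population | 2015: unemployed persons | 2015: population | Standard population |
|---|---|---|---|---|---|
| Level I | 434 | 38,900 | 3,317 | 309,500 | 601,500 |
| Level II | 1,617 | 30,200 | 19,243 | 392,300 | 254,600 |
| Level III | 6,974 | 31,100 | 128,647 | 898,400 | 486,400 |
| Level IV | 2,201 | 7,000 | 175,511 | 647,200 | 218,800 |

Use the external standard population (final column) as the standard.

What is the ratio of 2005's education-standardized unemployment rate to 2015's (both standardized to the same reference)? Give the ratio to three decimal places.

Education-specific rates per 1,000 for 2005: 11.157, 53.543, 224.244, 314.429.
For 2015: 10.717, 49.052, 143.196, 271.185.
Standard total = 1,561,300; weights = 0.3853, 0.1631, 0.3115, 0.1401.
2005: 0.3853×11.157 + 0.1631×53.543 + 0.3115×224.244 + 0.1401×314.429 = 126.9534 per 1,000.
2015: 0.3853×10.717 + 0.1631×49.052 + 0.3115×143.196 + 0.1401×271.185 = 94.7420 per 1,000.
Ratio = 126.9534 ÷ 94.7420 = 1.33999.

1.340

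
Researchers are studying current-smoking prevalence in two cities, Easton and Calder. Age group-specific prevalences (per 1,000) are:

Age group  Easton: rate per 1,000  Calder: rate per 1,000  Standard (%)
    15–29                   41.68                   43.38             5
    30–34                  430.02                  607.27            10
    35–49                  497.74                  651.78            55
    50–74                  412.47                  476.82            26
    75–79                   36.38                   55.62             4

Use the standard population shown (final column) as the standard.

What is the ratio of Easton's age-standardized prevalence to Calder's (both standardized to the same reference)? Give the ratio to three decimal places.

0.781

Standard weights: 0.05, 0.10, 0.55, 0.26, 0.04.
Easton: 0.0500×41.68 + 0.1000×430.02 + 0.5500×497.74 + 0.2600×412.47 + 0.0400×36.38 = 427.5404 per 1,000.
Calder: 0.0500×43.38 + 0.1000×607.27 + 0.5500×651.78 + 0.2600×476.82 + 0.0400×55.62 = 547.5730 per 1,000.
Ratio = 427.5404 ÷ 547.5730 = 0.78079.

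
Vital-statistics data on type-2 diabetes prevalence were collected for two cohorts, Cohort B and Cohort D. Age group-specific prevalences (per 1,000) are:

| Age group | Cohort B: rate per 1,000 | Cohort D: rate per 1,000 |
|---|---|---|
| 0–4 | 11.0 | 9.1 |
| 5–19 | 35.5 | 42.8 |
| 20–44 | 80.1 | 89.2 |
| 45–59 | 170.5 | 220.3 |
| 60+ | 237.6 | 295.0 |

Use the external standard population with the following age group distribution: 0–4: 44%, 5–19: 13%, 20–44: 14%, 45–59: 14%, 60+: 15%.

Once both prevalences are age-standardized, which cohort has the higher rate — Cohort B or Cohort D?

Standard weights: 0.44, 0.13, 0.14, 0.14, 0.15.
Cohort B: 0.4400×11.0 + 0.1300×35.5 + 0.1400×80.1 + 0.1400×170.5 + 0.1500×237.6 = 80.1790 per 1,000.
Cohort D: 0.4400×9.1 + 0.1300×42.8 + 0.1400×89.2 + 0.1400×220.3 + 0.1500×295.0 = 97.1480 per 1,000.

Cohort D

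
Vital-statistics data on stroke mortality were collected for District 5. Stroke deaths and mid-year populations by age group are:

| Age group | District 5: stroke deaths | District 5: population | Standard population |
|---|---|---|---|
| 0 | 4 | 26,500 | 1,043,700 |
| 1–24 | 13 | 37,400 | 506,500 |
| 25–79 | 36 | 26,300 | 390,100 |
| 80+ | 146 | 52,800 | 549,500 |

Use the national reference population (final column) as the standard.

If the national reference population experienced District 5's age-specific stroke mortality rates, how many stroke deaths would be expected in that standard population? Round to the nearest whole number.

2387

Age-specific rates per 100,000 for District 5: 15.09, 34.76, 136.88, 276.52.
Expected stroke deaths = Σ (standard pop × age-specific rate ÷ 100,000)
= 1,043,700×15.09/100,000 + 506,500×34.76/100,000 + 390,100×136.88/100,000 + 549,500×276.52/100,000
= 157.54 + 176.06 + 533.98 + 1519.45 = 2387.02.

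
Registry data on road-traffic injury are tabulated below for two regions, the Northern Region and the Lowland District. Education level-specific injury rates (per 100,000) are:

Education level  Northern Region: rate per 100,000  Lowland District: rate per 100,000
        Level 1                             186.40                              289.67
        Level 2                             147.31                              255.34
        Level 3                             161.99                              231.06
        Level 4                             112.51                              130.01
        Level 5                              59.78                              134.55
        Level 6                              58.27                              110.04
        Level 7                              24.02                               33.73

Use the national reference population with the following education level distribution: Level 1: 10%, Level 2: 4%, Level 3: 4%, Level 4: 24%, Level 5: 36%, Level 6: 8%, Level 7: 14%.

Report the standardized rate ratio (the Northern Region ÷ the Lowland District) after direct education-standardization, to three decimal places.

Standard weights: 0.10, 0.04, 0.04, 0.24, 0.36, 0.08, 0.14.
The Northern Region: 0.1000×186.40 + 0.0400×147.31 + 0.0400×161.99 + 0.2400×112.51 + 0.3600×59.78 + 0.0800×58.27 + 0.1400×24.02 = 87.5596 per 100,000.
The Lowland District: 0.1000×289.67 + 0.0400×255.34 + 0.0400×231.06 + 0.2400×130.01 + 0.3600×134.55 + 0.0800×110.04 + 0.1400×33.73 = 141.5888 per 100,000.
Ratio = 87.5596 ÷ 141.5888 = 0.61841.

0.618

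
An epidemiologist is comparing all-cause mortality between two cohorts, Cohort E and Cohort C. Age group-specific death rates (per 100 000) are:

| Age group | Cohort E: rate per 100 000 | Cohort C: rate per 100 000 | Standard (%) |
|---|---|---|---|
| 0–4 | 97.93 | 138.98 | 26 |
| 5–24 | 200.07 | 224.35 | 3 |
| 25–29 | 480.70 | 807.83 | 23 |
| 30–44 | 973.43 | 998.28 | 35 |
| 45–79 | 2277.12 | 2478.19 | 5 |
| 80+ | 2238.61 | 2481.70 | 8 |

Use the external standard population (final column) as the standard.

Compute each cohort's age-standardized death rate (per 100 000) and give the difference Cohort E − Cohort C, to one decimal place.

-124.8

Standard weights: 0.26, 0.03, 0.23, 0.35, 0.05, 0.08.
Cohort E: 0.2600×97.93 + 0.0300×200.07 + 0.2300×480.70 + 0.3500×973.43 + 0.0500×2277.12 + 0.0800×2238.61 = 775.6702 per 100 000.
Cohort C: 0.2600×138.98 + 0.0300×224.35 + 0.2300×807.83 + 0.3500×998.28 + 0.0500×2478.19 + 0.0800×2481.70 = 900.5097 per 100 000.
Difference = 775.6702 − 900.5097 = -124.8395.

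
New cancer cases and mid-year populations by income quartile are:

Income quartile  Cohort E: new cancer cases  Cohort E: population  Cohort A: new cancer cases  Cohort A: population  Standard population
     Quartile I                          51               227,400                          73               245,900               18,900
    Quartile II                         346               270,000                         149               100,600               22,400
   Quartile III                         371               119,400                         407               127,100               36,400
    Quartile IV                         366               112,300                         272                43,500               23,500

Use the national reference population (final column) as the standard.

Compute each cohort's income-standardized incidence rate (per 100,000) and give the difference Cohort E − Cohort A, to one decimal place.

-78.7

Income-specific rates per 100,000 for Cohort E: 22.43, 128.15, 310.72, 325.91.
For Cohort A: 29.69, 148.11, 320.22, 625.29.
Standard total = 101,200; weights = 0.1868, 0.2213, 0.3597, 0.2322.
Cohort E: 0.1868×22.43 + 0.2213×128.15 + 0.3597×310.72 + 0.2322×325.91 = 219.9957 per 100,000.
Cohort A: 0.1868×29.69 + 0.2213×148.11 + 0.3597×320.22 + 0.2322×625.29 = 298.7060 per 100,000.
Difference = 219.9957 − 298.7060 = -78.7103.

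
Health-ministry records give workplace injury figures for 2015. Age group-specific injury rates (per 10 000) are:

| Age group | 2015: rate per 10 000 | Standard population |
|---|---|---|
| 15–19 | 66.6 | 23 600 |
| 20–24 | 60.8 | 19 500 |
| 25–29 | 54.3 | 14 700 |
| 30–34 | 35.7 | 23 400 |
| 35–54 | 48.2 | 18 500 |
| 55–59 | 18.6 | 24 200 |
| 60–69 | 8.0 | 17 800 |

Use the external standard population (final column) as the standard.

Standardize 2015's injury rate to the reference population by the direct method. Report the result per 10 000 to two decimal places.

Standard total = 141 700; weights = 0.1665, 0.1376, 0.1037, 0.1651, 0.1306, 0.1708, 0.1256.
Standardized rate: 0.1665×66.6 + 0.1376×60.8 + 0.1037×54.3 + 0.1651×35.7 + 0.1306×48.2 + 0.1708×18.6 + 0.1256×8.0 = 41.4620 per 10 000.

41.46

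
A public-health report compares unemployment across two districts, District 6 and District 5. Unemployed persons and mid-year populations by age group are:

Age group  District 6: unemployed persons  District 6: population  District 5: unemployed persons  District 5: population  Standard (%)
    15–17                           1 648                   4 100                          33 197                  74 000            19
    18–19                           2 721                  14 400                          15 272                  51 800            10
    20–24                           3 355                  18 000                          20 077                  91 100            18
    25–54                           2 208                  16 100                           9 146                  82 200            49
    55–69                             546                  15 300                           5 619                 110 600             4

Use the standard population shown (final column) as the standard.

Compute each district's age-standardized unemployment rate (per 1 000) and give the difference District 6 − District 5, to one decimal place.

-13.5

Age-specific rates per 1 000 for District 6: 401.951, 188.958, 186.389, 137.143, 35.686.
For District 5: 448.608, 294.826, 220.384, 111.265, 50.805.
Standard weights: 0.19, 0.10, 0.18, 0.49, 0.04.
District 6: 0.1900×401.951 + 0.1000×188.958 + 0.1800×186.389 + 0.4900×137.143 + 0.0400×35.686 = 197.4440 per 1 000.
District 5: 0.1900×448.608 + 0.1000×294.826 + 0.1800×220.384 + 0.4900×111.265 + 0.0400×50.805 = 210.9395 per 1 000.
Difference = 197.4440 − 210.9395 = -13.4954.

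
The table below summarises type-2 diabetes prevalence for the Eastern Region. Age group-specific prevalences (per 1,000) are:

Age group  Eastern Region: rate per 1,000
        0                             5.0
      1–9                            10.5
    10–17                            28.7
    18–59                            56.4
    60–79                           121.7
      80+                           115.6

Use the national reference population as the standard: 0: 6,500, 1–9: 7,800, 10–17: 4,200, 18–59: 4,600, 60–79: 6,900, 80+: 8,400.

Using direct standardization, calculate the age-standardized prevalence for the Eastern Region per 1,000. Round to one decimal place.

60.0

Standard total = 38,400; weights = 0.1693, 0.2031, 0.1094, 0.1198, 0.1797, 0.2188.
Standardized rate: 0.1693×5.0 + 0.2031×10.5 + 0.1094×28.7 + 0.1198×56.4 + 0.1797×121.7 + 0.2188×115.6 = 60.0299 per 1,000.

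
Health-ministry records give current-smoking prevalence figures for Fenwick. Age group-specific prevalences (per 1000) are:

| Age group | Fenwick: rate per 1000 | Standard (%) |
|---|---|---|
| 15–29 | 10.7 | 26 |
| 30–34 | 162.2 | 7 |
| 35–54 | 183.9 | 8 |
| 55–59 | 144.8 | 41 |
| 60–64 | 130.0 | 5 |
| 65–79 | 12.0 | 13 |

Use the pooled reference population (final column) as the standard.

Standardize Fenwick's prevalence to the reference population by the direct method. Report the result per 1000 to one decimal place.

Standard weights: 0.26, 0.07, 0.08, 0.41, 0.05, 0.13.
Standardized rate: 0.2600×10.7 + 0.0700×162.2 + 0.0800×183.9 + 0.4100×144.8 + 0.0500×130.0 + 0.1300×12.0 = 96.2760 per 1000.

96.3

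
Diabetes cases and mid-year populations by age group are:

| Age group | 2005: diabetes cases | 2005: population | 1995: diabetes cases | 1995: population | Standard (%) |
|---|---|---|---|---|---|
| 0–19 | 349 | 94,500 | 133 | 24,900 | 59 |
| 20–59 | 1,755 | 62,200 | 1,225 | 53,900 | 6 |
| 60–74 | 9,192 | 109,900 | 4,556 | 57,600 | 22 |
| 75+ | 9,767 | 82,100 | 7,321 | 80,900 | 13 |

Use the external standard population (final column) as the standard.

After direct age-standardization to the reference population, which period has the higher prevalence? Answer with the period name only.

Age-specific rates per 1,000 for 2005: 3.693, 28.215, 83.640, 118.965.
For 1995: 5.341, 22.727, 79.097, 90.494.
Standard weights: 0.59, 0.06, 0.22, 0.13.
2005: 0.5900×3.693 + 0.0600×28.215 + 0.2200×83.640 + 0.1300×118.965 = 37.7380 per 1,000.
1995: 0.5900×5.341 + 0.0600×22.727 + 0.2200×79.097 + 0.1300×90.494 = 33.6807 per 1,000.
The crude rates (60.40 vs 60.91) would put 1995 higher, but that reflects its age composition; once standardized to a common age structure, 2005 has the higher underlying rate.

2005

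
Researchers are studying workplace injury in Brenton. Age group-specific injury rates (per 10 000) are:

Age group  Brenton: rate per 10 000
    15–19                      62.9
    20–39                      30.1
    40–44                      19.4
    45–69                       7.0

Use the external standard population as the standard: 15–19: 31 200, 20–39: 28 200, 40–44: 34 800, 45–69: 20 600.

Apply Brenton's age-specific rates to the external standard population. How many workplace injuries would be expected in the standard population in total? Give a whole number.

Expected workplace injuries = Σ (standard pop × age-specific rate ÷ 10 000)
= 31 200×62.9/10 000 + 28 200×30.1/10 000 + 34 800×19.4/10 000 + 20 600×7.0/10 000
= 196.25 + 84.88 + 67.51 + 14.42 = 363.06.

363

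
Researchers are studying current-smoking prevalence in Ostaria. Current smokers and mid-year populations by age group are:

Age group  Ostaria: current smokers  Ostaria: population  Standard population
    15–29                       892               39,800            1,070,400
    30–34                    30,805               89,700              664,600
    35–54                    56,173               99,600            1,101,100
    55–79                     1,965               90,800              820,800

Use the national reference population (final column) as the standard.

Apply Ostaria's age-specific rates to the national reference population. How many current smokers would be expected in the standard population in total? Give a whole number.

890996

Age-specific rates per 1,000 for Ostaria: 22.412, 343.423, 563.986, 21.641.
Expected current smokers = Σ (standard pop × age-specific rate ÷ 1,000)
= 1,070,400×22.412/1,000 + 664,600×343.423/1,000 + 1,101,100×563.986/1,000 + 820,800×21.641/1,000
= 23989.87 + 228238.61 + 621004.92 + 17762.91 = 890996.31.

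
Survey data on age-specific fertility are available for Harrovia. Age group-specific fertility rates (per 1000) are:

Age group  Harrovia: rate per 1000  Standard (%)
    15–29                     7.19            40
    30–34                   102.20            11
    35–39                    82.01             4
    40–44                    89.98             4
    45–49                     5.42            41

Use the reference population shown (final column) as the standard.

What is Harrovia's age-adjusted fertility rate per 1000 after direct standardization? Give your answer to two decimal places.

23.22

Standard weights: 0.40, 0.11, 0.04, 0.04, 0.41.
Standardized rate: 0.4000×7.19 + 0.1100×102.20 + 0.0400×82.01 + 0.0400×89.98 + 0.4100×5.42 = 23.2198 per 1000.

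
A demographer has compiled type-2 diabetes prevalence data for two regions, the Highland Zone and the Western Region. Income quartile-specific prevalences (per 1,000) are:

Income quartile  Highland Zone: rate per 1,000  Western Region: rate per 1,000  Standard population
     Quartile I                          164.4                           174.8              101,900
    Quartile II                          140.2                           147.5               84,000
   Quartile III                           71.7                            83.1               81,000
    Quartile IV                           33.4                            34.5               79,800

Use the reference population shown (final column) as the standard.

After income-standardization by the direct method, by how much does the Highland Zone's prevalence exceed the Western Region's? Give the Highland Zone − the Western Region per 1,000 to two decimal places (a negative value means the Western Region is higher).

-7.74

Standard total = 346,700; weights = 0.2939, 0.2423, 0.2336, 0.2302.
The Highland Zone: 0.2939×164.4 + 0.2423×140.2 + 0.2336×71.7 + 0.2302×33.4 = 106.7268 per 1,000.
The Western Region: 0.2939×174.8 + 0.2423×147.5 + 0.2336×83.1 + 0.2302×34.5 = 114.4688 per 1,000.
Difference = 106.7268 − 114.4688 = -7.7420.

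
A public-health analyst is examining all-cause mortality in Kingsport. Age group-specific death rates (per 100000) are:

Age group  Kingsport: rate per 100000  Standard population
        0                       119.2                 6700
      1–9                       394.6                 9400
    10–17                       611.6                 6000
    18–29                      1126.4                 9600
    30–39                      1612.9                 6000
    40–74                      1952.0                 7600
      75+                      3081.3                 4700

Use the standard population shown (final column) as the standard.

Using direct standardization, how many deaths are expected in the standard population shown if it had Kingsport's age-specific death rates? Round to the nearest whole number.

Expected deaths = Σ (standard pop × age-specific rate ÷ 100000)
= 6700×119.2/100000 + 9400×394.6/100000 + 6000×611.6/100000 + 9600×1126.4/100000 + 6000×1612.9/100000 + 7600×1952.0/100000 + 4700×3081.3/100000
= 7.99 + 37.09 + 36.70 + 108.13 + 96.77 + 148.35 + 144.82 = 579.86.

580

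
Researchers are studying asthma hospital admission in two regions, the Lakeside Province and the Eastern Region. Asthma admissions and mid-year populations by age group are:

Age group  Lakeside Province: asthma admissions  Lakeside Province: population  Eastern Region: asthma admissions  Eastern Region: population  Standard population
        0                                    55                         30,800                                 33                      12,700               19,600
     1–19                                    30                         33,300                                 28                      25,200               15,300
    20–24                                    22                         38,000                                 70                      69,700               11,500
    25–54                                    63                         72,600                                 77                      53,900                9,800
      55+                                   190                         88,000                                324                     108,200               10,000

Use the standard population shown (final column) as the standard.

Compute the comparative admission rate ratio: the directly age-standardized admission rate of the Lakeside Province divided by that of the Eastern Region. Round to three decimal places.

0.693

Age-specific rates per 10,000 for the Lakeside Province: 17.86, 9.01, 5.79, 8.68, 21.59.
For the Eastern Region: 25.98, 11.11, 10.04, 14.29, 29.94.
Standard total = 66,200; weights = 0.2961, 0.2311, 0.1737, 0.1480, 0.1511.
The Lakeside Province: 0.2961×17.86 + 0.2311×9.01 + 0.1737×5.79 + 0.1480×8.68 + 0.1511×21.59 = 12.9210 per 10,000.
The Eastern Region: 0.2961×25.98 + 0.2311×11.11 + 0.1737×10.04 + 0.1480×14.29 + 0.1511×29.94 = 18.6440 per 10,000.
Ratio = 12.9210 ÷ 18.6440 = 0.69304.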